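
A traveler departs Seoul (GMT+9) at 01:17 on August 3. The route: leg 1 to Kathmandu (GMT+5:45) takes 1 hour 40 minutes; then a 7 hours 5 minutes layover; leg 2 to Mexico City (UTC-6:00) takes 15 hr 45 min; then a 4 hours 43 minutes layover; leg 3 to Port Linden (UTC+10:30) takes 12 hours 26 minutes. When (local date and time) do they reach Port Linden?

20:26 on August 4

Convert departure to UTC: 01:17 − 9:00 = 16:17 UTC on Aug 2.
Add 1 hour and 40 minutes leg 1 → 17:57 UTC.
Add 7 hours 5 minutes layover in Kathmandu → 01:02 UTC (Aug 3).
Add 15 hours 45 minutes leg 2 → 16:47 UTC.
Add 4 hours and 43 minutes layover in Mexico City → 21:30 UTC.
Add 12 hours and 26 minutes leg 3 → 09:56 UTC (Aug 4).
Port Linden is UTC+10:30, so local arrival = 09:56 + 10:30 = 20:26 on Aug 4.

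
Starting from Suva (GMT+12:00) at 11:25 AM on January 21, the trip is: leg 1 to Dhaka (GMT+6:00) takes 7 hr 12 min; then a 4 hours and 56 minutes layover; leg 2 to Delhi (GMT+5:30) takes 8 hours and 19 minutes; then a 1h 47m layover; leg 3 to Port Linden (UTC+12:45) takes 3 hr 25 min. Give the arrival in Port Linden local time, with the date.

1:49 PM on Jan 22

Convert departure to UTC: 11:25 AM − 12:00 = 11:25 PM UTC on Jan 20.
Add 7 hours and 12 minutes leg 1 → 6:37 AM UTC (Jan 21).
Add 4 hours and 56 minutes layover in Dhaka → 11:33 AM UTC.
Add 8 hours and 19 minutes leg 2 → 7:52 PM UTC.
Add 1 hour and 47 minutes layover in Delhi → 9:39 PM UTC.
Add 3 hours 25 minutes leg 3 → 1:04 AM UTC (Jan 22).
Port Linden is UTC+12:45, so local arrival = 1:04 AM + 12:45 = 1:49 PM on Jan 22.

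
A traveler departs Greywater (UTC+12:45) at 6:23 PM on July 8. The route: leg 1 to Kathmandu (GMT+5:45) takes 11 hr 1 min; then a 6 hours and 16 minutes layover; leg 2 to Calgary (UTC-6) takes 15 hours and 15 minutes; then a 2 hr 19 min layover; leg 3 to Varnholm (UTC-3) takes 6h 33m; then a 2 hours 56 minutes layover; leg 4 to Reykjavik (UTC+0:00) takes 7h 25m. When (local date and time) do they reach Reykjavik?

Convert departure to UTC: 6:23 PM − 12:45 = 5:38 AM UTC on Jul 8.
Add 11 hours and 1 minute leg 1 → 4:39 PM UTC.
Add 6 hours and 16 minutes layover in Kathmandu → 10:55 PM UTC.
Add 15 hours 15 minutes leg 2 → 2:10 PM UTC (Jul 9).
Add 2 hours 19 minutes layover in Calgary → 4:29 PM UTC.
Add 6 hours and 33 minutes leg 3 → 11:02 PM UTC.
Add 2 hours and 56 minutes layover in Varnholm → 1:58 AM UTC (Jul 10).
Add 7 hours 25 minutes leg 4 → 9:23 AM UTC.
Reykjavik is UTC+0, so local arrival is the same: 9:23 AM on Jul 10.

9:23 AM on July 10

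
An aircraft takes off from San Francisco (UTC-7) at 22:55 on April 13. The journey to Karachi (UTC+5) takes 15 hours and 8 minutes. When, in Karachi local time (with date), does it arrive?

Convert departure to UTC: 22:55 + 7:00 = 05:55 UTC on Apr 14.
Add 15 hours 8 minutes travel time → 21:03 UTC.
Karachi is UTC+5:00, so local arrival = 21:03 + 5:00 = 02:03 on Apr 15.

02:03 on April 15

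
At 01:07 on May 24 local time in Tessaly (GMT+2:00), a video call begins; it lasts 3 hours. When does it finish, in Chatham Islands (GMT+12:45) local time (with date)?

14:52 on May 24

Convert start to UTC: 01:07 − 2:00 = 23:07 UTC on May 23.
Add 3 hours duration → 02:07 UTC (May 24).
Chatham Islands is UTC+12:45, so local end time = 02:07 + 12:45 = 14:52 on May 24.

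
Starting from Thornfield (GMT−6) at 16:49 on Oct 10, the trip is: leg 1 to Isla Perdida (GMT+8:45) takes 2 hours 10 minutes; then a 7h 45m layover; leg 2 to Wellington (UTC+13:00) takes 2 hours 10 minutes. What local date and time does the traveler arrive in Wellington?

23:54 on Oct 11

Convert departure to UTC: 16:49 + 6:00 = 22:49 UTC on Oct 10.
Add 2 hours and 10 minutes leg 1 → 00:59 UTC (Oct 11).
Add 7 hours and 45 minutes layover in Isla Perdida → 08:44 UTC.
Add 2 hours 10 minutes leg 2 → 10:54 UTC.
Wellington is UTC+13:00, so local arrival = 10:54 + 13:00 = 23:54 on Oct 11.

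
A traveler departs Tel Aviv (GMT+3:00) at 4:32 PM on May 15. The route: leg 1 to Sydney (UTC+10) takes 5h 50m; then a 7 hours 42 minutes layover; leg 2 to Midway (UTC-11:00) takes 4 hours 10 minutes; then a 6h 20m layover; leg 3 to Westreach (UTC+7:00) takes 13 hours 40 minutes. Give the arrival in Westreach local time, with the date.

Convert departure to UTC: 4:32 PM − 3:00 = 1:32 PM UTC on May 15.
Add 5 hours and 50 minutes leg 1 → 7:22 PM UTC.
Add 7 hours and 42 minutes layover in Sydney → 3:04 AM UTC (May 16).
Add 4 hours and 10 minutes leg 2 → 7:14 AM UTC.
Add 6 hours 20 minutes layover in Midway → 1:34 PM UTC.
Add 13 hours 40 minutes leg 3 → 3:14 AM UTC (May 17).
Westreach is UTC+7:00, so local arrival = 3:14 AM + 7:00 = 10:14 AM on May 17.

10:14 AM on May 17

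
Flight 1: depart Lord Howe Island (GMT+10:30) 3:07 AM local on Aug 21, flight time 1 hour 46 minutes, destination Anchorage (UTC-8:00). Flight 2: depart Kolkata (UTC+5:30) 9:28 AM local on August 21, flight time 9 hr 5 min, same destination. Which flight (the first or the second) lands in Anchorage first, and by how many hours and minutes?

the first, by 18 hours 40 minutes

Flight 1 in UTC: 3:07 AM − 10:30 = 4:37 PM on Aug 20.
+1 hour and 46 minutes → arrive 6:23 PM UTC on Aug 20.
Flight 2 in UTC: 9:28 AM − 5:30 = 3:58 AM on Aug 21.
+9 hours and 5 minutes → arrive 1:03 PM UTC on Aug 21.
Flight 1 lands earlier by 18 hours 40 minutes.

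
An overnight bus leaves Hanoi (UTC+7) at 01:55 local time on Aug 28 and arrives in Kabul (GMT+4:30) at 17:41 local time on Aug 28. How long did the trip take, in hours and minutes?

Departure in UTC: 01:55 − 7:00 = 18:55 on Aug 27.
Arrival in UTC: 17:41 − 4:30 = 13:11 on Aug 28.
Elapsed = 13:11 − 18:55 (+1 day) = 18 hours 16 minutes.

18 hours 16 minutes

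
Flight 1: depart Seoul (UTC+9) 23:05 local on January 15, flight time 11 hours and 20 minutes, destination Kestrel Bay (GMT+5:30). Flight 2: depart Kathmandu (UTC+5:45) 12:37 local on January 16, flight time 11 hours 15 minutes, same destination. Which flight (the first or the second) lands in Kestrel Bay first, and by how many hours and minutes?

the first, by 16 hours 42 minutes

Flight 1 in UTC: 23:05 − 9:00 = 14:05 on Jan 15.
+11 hours and 20 minutes → arrive 01:25 UTC on Jan 16.
Flight 2 in UTC: 12:37 − 5:45 = 06:52 on Jan 16.
+11 hours 15 minutes → arrive 18:07 UTC on Jan 16.
Flight 1 lands earlier by 16 hours 42 minutes.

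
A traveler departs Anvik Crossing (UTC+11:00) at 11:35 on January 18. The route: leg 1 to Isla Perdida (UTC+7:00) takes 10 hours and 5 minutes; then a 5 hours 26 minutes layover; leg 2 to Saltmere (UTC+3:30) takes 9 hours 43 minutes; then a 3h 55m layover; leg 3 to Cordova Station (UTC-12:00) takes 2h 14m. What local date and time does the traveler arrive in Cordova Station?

Convert departure to UTC: 11:35 − 11:00 = 00:35 UTC on Jan 18.
Add 10 hours and 5 minutes leg 1 → 10:40 UTC.
Add 5 hours and 26 minutes layover in Isla Perdida → 16:06 UTC.
Add 9 hours and 43 minutes leg 2 → 01:49 UTC (Jan 19).
Add 3 hours and 55 minutes layover in Saltmere → 05:44 UTC.
Add 2 hours 14 minutes leg 3 → 07:58 UTC.
Cordova Station is UTC−12:00, so local arrival = 07:58 − 12:00 = 19:58 on Jan 18.

19:58 on January 18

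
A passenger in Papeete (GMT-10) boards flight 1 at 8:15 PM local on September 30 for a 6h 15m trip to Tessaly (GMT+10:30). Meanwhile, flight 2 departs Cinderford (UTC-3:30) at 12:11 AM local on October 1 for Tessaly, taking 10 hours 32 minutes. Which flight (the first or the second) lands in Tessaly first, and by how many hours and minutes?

the first, by 1 hour 43 minutes

Flight 1 in UTC: 8:15 PM + 10:00 = 6:15 AM on Oct 1.
+6 hours and 15 minutes → arrive 12:30 PM UTC on Oct 1.
Flight 2 in UTC: 12:11 AM + 3:30 = 3:41 AM on Oct 1.
+10 hours and 32 minutes → arrive 2:13 PM UTC on Oct 1.
Flight 1 lands earlier by 1 hour 43 minutes.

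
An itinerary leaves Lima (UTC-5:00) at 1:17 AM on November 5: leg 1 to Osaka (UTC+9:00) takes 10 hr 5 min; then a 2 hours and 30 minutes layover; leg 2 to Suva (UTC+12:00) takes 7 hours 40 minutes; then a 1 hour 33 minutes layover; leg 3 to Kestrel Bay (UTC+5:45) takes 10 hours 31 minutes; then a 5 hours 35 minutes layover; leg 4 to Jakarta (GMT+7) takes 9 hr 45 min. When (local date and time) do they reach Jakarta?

Convert departure to UTC: 1:17 AM + 5:00 = 6:17 AM UTC on Nov 5.
Add 10 hours and 5 minutes leg 1 → 4:22 PM UTC.
Add 2 hours and 30 minutes layover in Osaka → 6:52 PM UTC.
Add 7 hours 40 minutes leg 2 → 2:32 AM UTC (Nov 6).
Add 1 hour and 33 minutes layover in Suva → 4:05 AM UTC.
Add 10 hours and 31 minutes leg 3 → 2:36 PM UTC.
Add 5 hours 35 minutes layover in Kestrel Bay → 8:11 PM UTC.
Add 9 hours 45 minutes leg 4 → 5:56 AM UTC (Nov 7).
Jakarta is UTC+7:00, so local arrival = 5:56 AM + 7:00 = 12:56 PM on Nov 7.

12:56 PM on November 7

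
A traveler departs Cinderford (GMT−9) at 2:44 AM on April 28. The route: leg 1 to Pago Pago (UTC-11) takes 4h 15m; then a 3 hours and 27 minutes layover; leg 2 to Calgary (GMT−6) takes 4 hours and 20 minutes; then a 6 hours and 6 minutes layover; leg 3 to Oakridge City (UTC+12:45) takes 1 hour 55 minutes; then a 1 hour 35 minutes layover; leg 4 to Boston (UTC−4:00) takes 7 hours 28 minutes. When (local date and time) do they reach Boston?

12:50 PM on April 29

Convert departure to UTC: 2:44 AM + 9:00 = 11:44 AM UTC on Apr 28.
Add 4 hours and 15 minutes leg 1 → 3:59 PM UTC.
Add 3 hours 27 minutes layover in Pago Pago → 7:26 PM UTC.
Add 4 hours and 20 minutes leg 2 → 11:46 PM UTC.
Add 6 hours 6 minutes layover in Calgary → 5:52 AM UTC (Apr 29).
Add 1 hour 55 minutes leg 3 → 7:47 AM UTC.
Add 1 hour and 35 minutes layover in Oakridge City → 9:22 AM UTC.
Add 7 hours 28 minutes leg 4 → 4:50 PM UTC.
Boston is UTC−4:00, so local arrival = 4:50 PM − 4:00 = 12:50 PM on Apr 29.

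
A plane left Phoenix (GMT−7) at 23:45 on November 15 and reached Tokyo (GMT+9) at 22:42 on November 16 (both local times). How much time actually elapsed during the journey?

6 hours 57 minutes

Departure in UTC: 23:45 + 7:00 = 06:45 on Nov 16.
Arrival in UTC: 22:42 − 9:00 = 13:42 on Nov 16.
Elapsed = 13:42 − 06:45 = 6 hours 57 minutes.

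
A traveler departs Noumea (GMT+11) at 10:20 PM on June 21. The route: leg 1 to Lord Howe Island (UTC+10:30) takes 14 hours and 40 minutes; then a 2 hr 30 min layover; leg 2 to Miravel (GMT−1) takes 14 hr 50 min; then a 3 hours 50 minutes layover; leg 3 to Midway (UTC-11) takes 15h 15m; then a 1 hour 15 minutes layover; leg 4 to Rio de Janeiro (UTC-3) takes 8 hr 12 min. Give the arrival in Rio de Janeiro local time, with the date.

Convert departure to UTC: 10:20 PM − 11:00 = 11:20 AM UTC on Jun 21.
Add 14 hours 40 minutes leg 1 → 2:00 AM UTC (Jun 22).
Add 2 hours and 30 minutes layover in Lord Howe Island → 4:30 AM UTC.
Add 14 hours 50 minutes leg 2 → 7:20 PM UTC.
Add 3 hours and 50 minutes layover in Miravel → 11:10 PM UTC.
Add 15 hours and 15 minutes leg 3 → 2:25 PM UTC (Jun 23).
Add 1 hour 15 minutes layover in Midway → 3:40 PM UTC.
Add 8 hours 12 minutes leg 4 → 11:52 PM UTC.
Rio de Janeiro is UTC−3:00, so local arrival = 11:52 PM − 3:00 = 8:52 PM on Jun 23.

8:52 PM on Jun 23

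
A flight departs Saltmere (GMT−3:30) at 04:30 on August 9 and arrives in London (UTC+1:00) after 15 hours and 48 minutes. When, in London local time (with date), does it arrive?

Convert departure to UTC: 04:30 + 3:30 = 08:00 UTC on Aug 9.
Add 15 hours and 48 minutes travel time → 23:48 UTC.
London is UTC+1:00, so local arrival = 23:48 + 1:00 = 00:48 on Aug 10.

00:48 on August 10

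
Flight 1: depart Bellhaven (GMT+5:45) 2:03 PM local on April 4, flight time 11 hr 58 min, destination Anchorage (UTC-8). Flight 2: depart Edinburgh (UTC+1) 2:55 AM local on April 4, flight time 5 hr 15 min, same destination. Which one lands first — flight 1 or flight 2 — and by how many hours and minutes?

Flight 1 in UTC: 2:03 PM − 5:45 = 8:18 AM on Apr 4.
+11 hours 58 minutes → arrive 8:16 PM UTC on Apr 4.
Flight 2 in UTC: 2:55 AM − 1:00 = 1:55 AM on Apr 4.
+5 hours 15 minutes → arrive 7:10 AM UTC on Apr 4.
Flight 2 lands earlier by 13 hours 6 minutes.

the second, by 13 hours 6 minutes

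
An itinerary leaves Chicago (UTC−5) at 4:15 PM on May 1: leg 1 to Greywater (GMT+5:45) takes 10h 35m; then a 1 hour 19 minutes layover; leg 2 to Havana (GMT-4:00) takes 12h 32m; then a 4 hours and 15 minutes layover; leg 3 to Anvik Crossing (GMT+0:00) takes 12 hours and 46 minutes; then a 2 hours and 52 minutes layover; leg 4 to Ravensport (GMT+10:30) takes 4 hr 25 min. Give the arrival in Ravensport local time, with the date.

Convert departure to UTC: 4:15 PM + 5:00 = 9:15 PM UTC on May 1.
Add 10 hours and 35 minutes leg 1 → 7:50 AM UTC (May 2).
Add 1 hour 19 minutes layover in Greywater → 9:09 AM UTC.
Add 12 hours 32 minutes leg 2 → 9:41 PM UTC.
Add 4 hours and 15 minutes layover in Havana → 1:56 AM UTC (May 3).
Add 12 hours and 46 minutes leg 3 → 2:42 PM UTC.
Add 2 hours and 52 minutes layover in Anvik Crossing → 5:34 PM UTC.
Add 4 hours 25 minutes leg 4 → 9:59 PM UTC.
Ravensport is UTC+10:30, so local arrival = 9:59 PM + 10:30 = 8:29 AM on May 4.

8:29 AM on May 4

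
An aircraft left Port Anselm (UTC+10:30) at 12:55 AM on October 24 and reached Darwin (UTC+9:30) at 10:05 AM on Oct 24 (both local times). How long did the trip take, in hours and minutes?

10 hours 10 minutes

Darwin is 1:00 behind Port Anselm.
Clock-face elapsed time (ignoring zones) is 9 hours 10 minutes.
Actual elapsed = 9 hours 10 minutes + 1:00 = 10 hours 10 minutes.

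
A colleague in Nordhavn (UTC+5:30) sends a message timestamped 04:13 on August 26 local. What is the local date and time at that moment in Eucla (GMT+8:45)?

07:28 on August 26

In UTC: 04:13 − 5:30 = 22:43 on Aug 25.
Eucla is UTC+8:45: 22:43 + 8:45 = 07:28 on Aug 26.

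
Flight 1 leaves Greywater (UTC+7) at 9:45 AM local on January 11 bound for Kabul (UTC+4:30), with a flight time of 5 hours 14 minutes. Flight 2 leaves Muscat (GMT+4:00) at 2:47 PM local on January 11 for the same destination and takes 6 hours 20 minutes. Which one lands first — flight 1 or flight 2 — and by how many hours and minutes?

the first, by 9 hours 8 minutes

Flight 1 in UTC: 9:45 AM − 7:00 = 2:45 AM on Jan 11.
+5 hours and 14 minutes → arrive 7:59 AM UTC on Jan 11.
Flight 2 in UTC: 2:47 PM − 4:00 = 10:47 AM on Jan 11.
+6 hours and 20 minutes → arrive 5:07 PM UTC on Jan 11.
Flight 1 lands earlier by 9 hours 8 minutes.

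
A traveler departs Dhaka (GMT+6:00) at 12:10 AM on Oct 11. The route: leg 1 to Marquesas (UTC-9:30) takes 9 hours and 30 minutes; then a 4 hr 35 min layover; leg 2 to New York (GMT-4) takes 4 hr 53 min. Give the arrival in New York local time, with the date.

Convert departure to UTC: 12:10 AM − 6:00 = 6:10 PM UTC on Oct 10.
Add 9 hours and 30 minutes leg 1 → 3:40 AM UTC (Oct 11).
Add 4 hours and 35 minutes layover in Marquesas → 8:15 AM UTC.
Add 4 hours 53 minutes leg 2 → 1:08 PM UTC.
New York is UTC−4:00, so local arrival = 1:08 PM − 4:00 = 9:08 AM on Oct 11.

9:08 AM on Oct 11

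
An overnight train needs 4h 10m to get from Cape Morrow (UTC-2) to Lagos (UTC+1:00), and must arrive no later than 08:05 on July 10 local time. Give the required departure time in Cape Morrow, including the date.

Target arrival in UTC: 08:05 − 1:00 = 07:05 on Jul 10.
Subtract 4 hours and 10 minutes → departure 02:55 UTC on Jul 10.
Cape Morrow is UTC−2:00: 02:55 − 2:00 = 00:55 on Jul 10.

00:55 on Jul 10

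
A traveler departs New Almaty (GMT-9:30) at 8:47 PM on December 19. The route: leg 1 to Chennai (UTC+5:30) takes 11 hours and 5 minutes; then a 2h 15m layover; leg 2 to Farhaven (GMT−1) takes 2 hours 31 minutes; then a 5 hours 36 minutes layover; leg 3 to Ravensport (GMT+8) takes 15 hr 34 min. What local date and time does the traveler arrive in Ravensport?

Convert departure to UTC: 8:47 PM + 9:30 = 6:17 AM UTC on Dec 20.
Add 11 hours 5 minutes leg 1 → 5:22 PM UTC.
Add 2 hours 15 minutes layover in Chennai → 7:37 PM UTC.
Add 2 hours and 31 minutes leg 2 → 10:08 PM UTC.
Add 5 hours and 36 minutes layover in Farhaven → 3:44 AM UTC (Dec 21).
Add 15 hours and 34 minutes leg 3 → 7:18 PM UTC.
Ravensport is UTC+8:00, so local arrival = 7:18 PM + 8:00 = 3:18 AM on Dec 22.

3:18 AM on Dec 22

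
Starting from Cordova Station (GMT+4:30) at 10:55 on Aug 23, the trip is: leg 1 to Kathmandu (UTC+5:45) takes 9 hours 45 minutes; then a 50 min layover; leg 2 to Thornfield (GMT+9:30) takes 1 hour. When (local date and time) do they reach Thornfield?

Convert departure to UTC: 10:55 − 4:30 = 06:25 UTC on Aug 23.
Add 9 hours and 45 minutes leg 1 → 16:10 UTC.
Add 50 minutes layover in Kathmandu → 17:00 UTC.
Add 1 hour leg 2 → 18:00 UTC.
Thornfield is UTC+9:30, so local arrival = 18:00 + 9:30 = 03:30 on Aug 24.

03:30 on August 24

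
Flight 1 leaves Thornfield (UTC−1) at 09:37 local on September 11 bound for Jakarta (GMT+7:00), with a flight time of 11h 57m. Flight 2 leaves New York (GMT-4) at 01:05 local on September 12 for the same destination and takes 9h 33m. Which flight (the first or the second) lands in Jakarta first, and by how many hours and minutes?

the first, by 16 hours 4 minutes

Flight 1 in UTC: 09:37 + 1:00 = 10:37 on Sep 11.
+11 hours and 57 minutes → arrive 22:34 UTC on Sep 11.
Flight 2 in UTC: 01:05 + 4:00 = 05:05 on Sep 12.
+9 hours and 33 minutes → arrive 14:38 UTC on Sep 12.
Flight 1 lands earlier by 16 hours 4 minutes.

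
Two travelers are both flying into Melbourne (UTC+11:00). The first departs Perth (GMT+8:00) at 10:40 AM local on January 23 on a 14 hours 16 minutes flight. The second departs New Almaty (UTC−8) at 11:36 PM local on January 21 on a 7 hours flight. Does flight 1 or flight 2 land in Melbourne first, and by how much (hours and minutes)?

the second, by 26 hours 20 minutes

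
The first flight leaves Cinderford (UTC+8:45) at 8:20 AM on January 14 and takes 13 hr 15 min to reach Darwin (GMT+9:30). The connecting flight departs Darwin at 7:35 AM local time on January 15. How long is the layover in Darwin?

9 hours 15 minutes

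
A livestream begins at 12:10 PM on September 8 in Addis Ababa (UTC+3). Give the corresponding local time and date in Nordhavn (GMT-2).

7:10 AM on Sep 8

Nordhavn is 5:00 behind Addis Ababa.
Shift by the zone difference: 12:10 PM − 5:00 = 7:10 AM on Sep 8 in Nordhavn.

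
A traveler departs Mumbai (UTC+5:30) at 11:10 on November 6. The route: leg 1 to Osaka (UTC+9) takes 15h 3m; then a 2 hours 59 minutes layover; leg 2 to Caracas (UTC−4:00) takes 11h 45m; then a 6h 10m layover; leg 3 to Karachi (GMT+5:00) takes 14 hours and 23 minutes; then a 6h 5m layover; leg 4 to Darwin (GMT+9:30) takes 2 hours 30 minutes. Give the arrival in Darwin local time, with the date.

02:05 on November 9

Convert departure to UTC: 11:10 − 5:30 = 05:40 UTC on Nov 6.
Add 15 hours 3 minutes leg 1 → 20:43 UTC.
Add 2 hours 59 minutes layover in Osaka → 23:42 UTC.
Add 11 hours 45 minutes leg 2 → 11:27 UTC (Nov 7).
Add 6 hours 10 minutes layover in Caracas → 17:37 UTC.
Add 14 hours 23 minutes leg 3 → 08:00 UTC (Nov 8).
Add 6 hours 5 minutes layover in Karachi → 14:05 UTC.
Add 2 hours and 30 minutes leg 4 → 16:35 UTC.
Darwin is UTC+9:30, so local arrival = 16:35 + 9:30 = 02:05 on Nov 9.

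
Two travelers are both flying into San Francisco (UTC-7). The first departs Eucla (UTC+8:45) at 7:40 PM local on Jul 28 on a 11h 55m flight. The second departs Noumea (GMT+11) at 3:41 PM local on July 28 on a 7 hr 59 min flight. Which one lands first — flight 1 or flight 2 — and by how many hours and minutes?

Flight 1 in UTC: 7:40 PM − 8:45 = 10:55 AM on Jul 28.
+11 hours and 55 minutes → arrive 10:50 PM UTC on Jul 28.
Flight 2 in UTC: 3:41 PM − 11:00 = 4:41 AM on Jul 28.
+7 hours 59 minutes → arrive 12:40 PM UTC on Jul 28.
Flight 2 lands earlier by 10 hours 10 minutes.

the second, by 10 hours 10 minutes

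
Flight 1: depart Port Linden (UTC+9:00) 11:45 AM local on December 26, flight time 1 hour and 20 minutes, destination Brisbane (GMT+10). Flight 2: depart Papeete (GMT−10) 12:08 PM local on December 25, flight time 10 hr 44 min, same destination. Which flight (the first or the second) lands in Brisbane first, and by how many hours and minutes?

Flight 1 in UTC: 11:45 AM − 9:00 = 2:45 AM on Dec 26.
+1 hour 20 minutes → arrive 4:05 AM UTC on Dec 26.
Flight 2 in UTC: 12:08 PM + 10:00 = 10:08 PM on Dec 25.
+10 hours and 44 minutes → arrive 8:52 AM UTC on Dec 26.
Flight 1 lands earlier by 4 hours 47 minutes.

the first, by 4 hours 47 minutes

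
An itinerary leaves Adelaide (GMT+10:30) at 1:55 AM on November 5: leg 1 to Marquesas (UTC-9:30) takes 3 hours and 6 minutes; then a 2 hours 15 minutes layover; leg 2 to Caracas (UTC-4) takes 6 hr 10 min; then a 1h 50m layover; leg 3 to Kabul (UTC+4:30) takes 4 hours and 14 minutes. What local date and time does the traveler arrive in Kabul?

1:30 PM on November 5

Convert departure to UTC: 1:55 AM − 10:30 = 3:25 PM UTC on Nov 4.
Add 3 hours 6 minutes leg 1 → 6:31 PM UTC.
Add 2 hours and 15 minutes layover in Marquesas → 8:46 PM UTC.
Add 6 hours 10 minutes leg 2 → 2:56 AM UTC (Nov 5).
Add 1 hour and 50 minutes layover in Caracas → 4:46 AM UTC.
Add 4 hours and 14 minutes leg 3 → 9:00 AM UTC.
Kabul is UTC+4:30, so local arrival = 9:00 AM + 4:30 = 1:30 PM on Nov 5.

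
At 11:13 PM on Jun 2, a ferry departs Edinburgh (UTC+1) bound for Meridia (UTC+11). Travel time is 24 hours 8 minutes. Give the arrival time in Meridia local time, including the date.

9:21 AM on Jun 4

Meridia is 10:00 ahead of Edinburgh.
After 24 hours and 8 minutes it is 11:21 PM (Jun 3) in Edinburgh.
Shift by the zone difference: 11:21 PM + 10:00 = 9:21 AM on Jun 4 in Meridia.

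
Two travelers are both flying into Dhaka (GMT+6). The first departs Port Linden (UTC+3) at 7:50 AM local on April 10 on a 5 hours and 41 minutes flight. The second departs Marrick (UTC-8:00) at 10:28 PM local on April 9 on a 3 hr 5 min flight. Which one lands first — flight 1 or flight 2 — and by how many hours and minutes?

the second, by 58 minutes

Flight 1 in UTC: 7:50 AM − 3:00 = 4:50 AM on Apr 10.
+5 hours and 41 minutes → arrive 10:31 AM UTC on Apr 10.
Flight 2 in UTC: 10:28 PM + 8:00 = 6:28 AM on Apr 10.
+3 hours 5 minutes → arrive 9:33 AM UTC on Apr 10.
Flight 2 lands earlier by 58 minutes.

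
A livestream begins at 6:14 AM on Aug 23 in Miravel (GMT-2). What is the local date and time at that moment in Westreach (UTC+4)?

12:14 PM on August 23

Westreach is 6:00 ahead of Miravel.
Shift by the zone difference: 6:14 AM + 6:00 = 12:14 PM on Aug 23 in Westreach.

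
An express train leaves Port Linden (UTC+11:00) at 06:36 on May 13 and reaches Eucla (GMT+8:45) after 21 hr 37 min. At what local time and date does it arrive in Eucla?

Convert departure to UTC: 06:36 − 11:00 = 19:36 UTC on May 12.
Add 21 hours 37 minutes travel time → 17:13 UTC (May 13).
Eucla is UTC+8:45, so local arrival = 17:13 + 8:45 = 01:58 on May 14.

01:58 on May 14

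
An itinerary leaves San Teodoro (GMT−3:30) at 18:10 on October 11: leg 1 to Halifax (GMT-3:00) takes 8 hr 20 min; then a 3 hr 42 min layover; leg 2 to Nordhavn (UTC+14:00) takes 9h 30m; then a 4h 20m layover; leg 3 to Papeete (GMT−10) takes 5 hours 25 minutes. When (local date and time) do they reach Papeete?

18:57 on October 12

Convert departure to UTC: 18:10 + 3:30 = 21:40 UTC on Oct 11.
Add 8 hours and 20 minutes leg 1 → 06:00 UTC (Oct 12).
Add 3 hours and 42 minutes layover in Halifax → 09:42 UTC.
Add 9 hours 30 minutes leg 2 → 19:12 UTC.
Add 4 hours and 20 minutes layover in Nordhavn → 23:32 UTC.
Add 5 hours 25 minutes leg 3 → 04:57 UTC (Oct 13).
Papeete is UTC−10:00, so local arrival = 04:57 − 10:00 = 18:57 on Oct 12.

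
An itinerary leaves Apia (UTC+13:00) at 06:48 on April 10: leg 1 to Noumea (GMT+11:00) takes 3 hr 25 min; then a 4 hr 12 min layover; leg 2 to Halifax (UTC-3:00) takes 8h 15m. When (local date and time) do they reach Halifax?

06:40 on April 10

Convert departure to UTC: 06:48 − 13:00 = 17:48 UTC on Apr 9.
Add 3 hours and 25 minutes leg 1 → 21:13 UTC.
Add 4 hours and 12 minutes layover in Noumea → 01:25 UTC (Apr 10).
Add 8 hours 15 minutes leg 2 → 09:40 UTC.
Halifax is UTC−3:00, so local arrival = 09:40 − 3:00 = 06:40 on Apr 10.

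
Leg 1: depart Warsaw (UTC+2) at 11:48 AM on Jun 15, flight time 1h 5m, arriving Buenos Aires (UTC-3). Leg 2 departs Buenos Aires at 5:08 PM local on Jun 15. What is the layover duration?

Convert departure to UTC: 11:48 AM − 2:00 = 9:48 AM UTC on Jun 15.
Add 1 hour 5 minutes flight time → 10:53 AM UTC.
Buenos Aires is UTC−3:00, so local arrival = 10:53 AM − 3:00 = 7:53 AM on Jun 15.
Layover = 5:08 PM − 7:53 AM = 9 hours 15 minutes.

9 hours 15 minutes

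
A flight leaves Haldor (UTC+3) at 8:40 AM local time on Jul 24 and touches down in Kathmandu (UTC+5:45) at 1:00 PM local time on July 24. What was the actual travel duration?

1 hour 35 minutes

Departure in UTC: 8:40 AM − 3:00 = 5:40 AM on Jul 24.
Arrival in UTC: 1:00 PM − 5:45 = 7:15 AM on Jul 24.
Elapsed = 7:15 AM − 5:40 AM = 1 hour 35 minutes.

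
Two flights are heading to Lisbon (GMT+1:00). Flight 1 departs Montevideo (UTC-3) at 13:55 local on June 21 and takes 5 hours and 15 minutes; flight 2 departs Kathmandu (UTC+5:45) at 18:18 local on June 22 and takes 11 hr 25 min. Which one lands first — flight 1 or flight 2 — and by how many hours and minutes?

Flight 1 in UTC: 13:55 + 3:00 = 16:55 on Jun 21.
+5 hours 15 minutes → arrive 22:10 UTC on Jun 21.
Flight 2 in UTC: 18:18 − 5:45 = 12:33 on Jun 22.
+11 hours and 25 minutes → arrive 23:58 UTC on Jun 22.
Flight 1 lands earlier by 25 hours 48 minutes.

the first, by 25 hours 48 minutes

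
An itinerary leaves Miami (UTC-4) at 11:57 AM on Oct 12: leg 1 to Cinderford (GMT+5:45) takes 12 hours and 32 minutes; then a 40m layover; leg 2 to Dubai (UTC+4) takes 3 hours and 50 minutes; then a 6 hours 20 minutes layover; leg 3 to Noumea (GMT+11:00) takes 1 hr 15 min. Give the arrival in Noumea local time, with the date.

3:34 AM on October 14

Convert departure to UTC: 11:57 AM + 4:00 = 3:57 PM UTC on Oct 12.
Add 12 hours 32 minutes leg 1 → 4:29 AM UTC (Oct 13).
Add 40 minutes layover in Cinderford → 5:09 AM UTC.
Add 3 hours and 50 minutes leg 2 → 8:59 AM UTC.
Add 6 hours 20 minutes layover in Dubai → 3:19 PM UTC.
Add 1 hour 15 minutes leg 3 → 4:34 PM UTC.
Noumea is UTC+11:00, so local arrival = 4:34 PM + 11:00 = 3:34 AM on Oct 14.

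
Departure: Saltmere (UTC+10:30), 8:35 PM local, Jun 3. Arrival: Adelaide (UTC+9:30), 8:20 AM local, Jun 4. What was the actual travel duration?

Departure in UTC: 8:35 PM − 10:30 = 10:05 AM on Jun 3.
Arrival in UTC: 8:20 AM − 9:30 = 10:50 PM on Jun 3.
Elapsed = 10:50 PM − 10:05 AM = 12 hours 45 minutes.

12 hours 45 minutes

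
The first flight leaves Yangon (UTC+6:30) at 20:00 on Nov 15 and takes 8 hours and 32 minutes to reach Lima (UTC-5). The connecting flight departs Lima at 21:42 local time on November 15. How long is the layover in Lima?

4 hours 40 minutes

Convert departure to UTC: 20:00 − 6:30 = 13:30 UTC on Nov 15.
Add 8 hours and 32 minutes flight time → 22:02 UTC.
Lima is UTC−5:00, so local arrival = 22:02 − 5:00 = 17:02 on Nov 15.
Layover = 21:42 − 17:02 = 4 hours 40 minutes.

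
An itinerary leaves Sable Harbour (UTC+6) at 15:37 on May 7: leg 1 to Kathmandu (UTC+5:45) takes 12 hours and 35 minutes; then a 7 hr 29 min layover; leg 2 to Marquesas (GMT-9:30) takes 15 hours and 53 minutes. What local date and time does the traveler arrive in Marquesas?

Convert departure to UTC: 15:37 − 6:00 = 09:37 UTC on May 7.
Add 12 hours and 35 minutes leg 1 → 22:12 UTC.
Add 7 hours and 29 minutes layover in Kathmandu → 05:41 UTC (May 8).
Add 15 hours 53 minutes leg 2 → 21:34 UTC.
Marquesas is UTC−9:30, so local arrival = 21:34 − 9:30 = 12:04 on May 8.

12:04 on May 8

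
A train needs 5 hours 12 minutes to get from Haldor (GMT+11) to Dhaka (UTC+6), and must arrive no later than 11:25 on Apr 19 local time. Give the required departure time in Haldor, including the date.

11:13 on April 19

Target arrival in UTC: 11:25 − 6:00 = 05:25 on Apr 19.
Subtract 5 hours and 12 minutes → departure 00:13 UTC on Apr 19.
Haldor is UTC+11:00: 00:13 + 11:00 = 11:13 on Apr 19.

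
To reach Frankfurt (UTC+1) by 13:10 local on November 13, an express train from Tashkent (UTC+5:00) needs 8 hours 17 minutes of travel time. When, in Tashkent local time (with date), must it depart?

Target arrival in UTC: 13:10 − 1:00 = 12:10 on Nov 13.
Subtract 8 hours 17 minutes → departure 03:53 UTC on Nov 13.
Tashkent is UTC+5:00: 03:53 + 5:00 = 08:53 on Nov 13.

08:53 on Nov 13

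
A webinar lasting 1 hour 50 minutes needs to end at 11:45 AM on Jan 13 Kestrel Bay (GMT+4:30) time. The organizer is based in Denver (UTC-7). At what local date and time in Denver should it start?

10:25 PM on January 12

Target end time in UTC: 11:45 AM − 4:30 = 7:15 AM on Jan 13.
Subtract 1 hour 50 minutes → start 5:25 AM UTC on Jan 13.
Denver is UTC−7:00: 5:25 AM − 7:00 = 10:25 PM on Jan 12.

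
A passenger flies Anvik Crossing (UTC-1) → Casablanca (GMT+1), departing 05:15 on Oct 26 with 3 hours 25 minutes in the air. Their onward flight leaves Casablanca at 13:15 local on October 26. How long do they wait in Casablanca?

2 hours 35 minutes

Convert departure to UTC: 05:15 + 1:00 = 06:15 UTC on Oct 26.
Add 3 hours and 25 minutes flight time → 09:40 UTC.
Casablanca is UTC+1:00, so local arrival = 09:40 + 1:00 = 10:40 on Oct 26.
Layover = 13:15 − 10:40 = 2 hours 35 minutes.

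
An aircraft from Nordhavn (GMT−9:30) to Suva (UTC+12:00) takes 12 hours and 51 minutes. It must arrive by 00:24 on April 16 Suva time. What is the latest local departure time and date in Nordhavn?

14:03 on April 14

Target arrival in UTC: 00:24 − 12:00 = 12:24 on Apr 15.
Subtract 12 hours and 51 minutes → departure 23:33 UTC on Apr 14.
Nordhavn is UTC−9:30: 23:33 − 9:30 = 14:03 on Apr 14.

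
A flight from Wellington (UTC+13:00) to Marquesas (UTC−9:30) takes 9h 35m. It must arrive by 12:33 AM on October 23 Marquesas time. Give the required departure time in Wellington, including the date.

1:28 PM on Oct 23

Target arrival in UTC: 12:33 AM + 9:30 = 10:03 AM on Oct 23.
Subtract 9 hours 35 minutes → departure 12:28 AM UTC on Oct 23.
Wellington is UTC+13:00: 12:28 AM + 13:00 = 1:28 PM on Oct 23.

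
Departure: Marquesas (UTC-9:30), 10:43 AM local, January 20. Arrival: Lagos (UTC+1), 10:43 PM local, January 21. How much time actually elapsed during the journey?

Departure in UTC: 10:43 AM + 9:30 = 8:13 PM on Jan 20.
Arrival in UTC: 10:43 PM − 1:00 = 9:43 PM on Jan 21.
Elapsed = 9:43 PM − 8:13 PM (+1 day) = 25 hours 30 minutes.

25 hours 30 minutes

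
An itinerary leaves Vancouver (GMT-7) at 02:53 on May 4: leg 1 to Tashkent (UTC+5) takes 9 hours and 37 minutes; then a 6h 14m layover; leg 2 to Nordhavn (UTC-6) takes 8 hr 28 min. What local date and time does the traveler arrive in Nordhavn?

04:12 on May 5

Convert departure to UTC: 02:53 + 7:00 = 09:53 UTC on May 4.
Add 9 hours and 37 minutes leg 1 → 19:30 UTC.
Add 6 hours and 14 minutes layover in Tashkent → 01:44 UTC (May 5).
Add 8 hours and 28 minutes leg 2 → 10:12 UTC.
Nordhavn is UTC−6:00, so local arrival = 10:12 − 6:00 = 04:12 on May 5.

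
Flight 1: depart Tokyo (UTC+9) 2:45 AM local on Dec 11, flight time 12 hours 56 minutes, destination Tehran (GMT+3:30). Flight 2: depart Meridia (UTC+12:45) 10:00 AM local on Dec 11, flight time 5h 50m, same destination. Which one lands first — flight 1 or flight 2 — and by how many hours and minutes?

Flight 1 in UTC: 2:45 AM − 9:00 = 5:45 PM on Dec 10.
+12 hours 56 minutes → arrive 6:41 AM UTC on Dec 11.
Flight 2 in UTC: 10:00 AM − 12:45 = 9:15 PM on Dec 10.
+5 hours 50 minutes → arrive 3:05 AM UTC on Dec 11.
Flight 2 lands earlier by 3 hours 36 minutes.

the second, by 3 hours 36 minutes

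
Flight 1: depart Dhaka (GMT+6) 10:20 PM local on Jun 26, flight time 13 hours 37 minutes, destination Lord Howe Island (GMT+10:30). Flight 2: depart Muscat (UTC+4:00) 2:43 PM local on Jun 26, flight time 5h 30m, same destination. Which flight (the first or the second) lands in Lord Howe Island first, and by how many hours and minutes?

the second, by 13 hours 44 minutes

Flight 1 in UTC: 10:20 PM − 6:00 = 4:20 PM on Jun 26.
+13 hours 37 minutes → arrive 5:57 AM UTC on Jun 27.
Flight 2 in UTC: 2:43 PM − 4:00 = 10:43 AM on Jun 26.
+5 hours 30 minutes → arrive 4:13 PM UTC on Jun 26.
Flight 2 lands earlier by 13 hours 44 minutes.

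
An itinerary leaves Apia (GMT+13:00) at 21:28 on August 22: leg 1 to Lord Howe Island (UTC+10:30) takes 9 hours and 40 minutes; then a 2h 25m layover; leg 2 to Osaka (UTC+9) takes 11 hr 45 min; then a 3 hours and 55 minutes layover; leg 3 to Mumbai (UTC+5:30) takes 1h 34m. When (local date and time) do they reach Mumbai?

Convert departure to UTC: 21:28 − 13:00 = 08:28 UTC on Aug 22.
Add 9 hours and 40 minutes leg 1 → 18:08 UTC.
Add 2 hours 25 minutes layover in Lord Howe Island → 20:33 UTC.
Add 11 hours and 45 minutes leg 2 → 08:18 UTC (Aug 23).
Add 3 hours and 55 minutes layover in Osaka → 12:13 UTC.
Add 1 hour and 34 minutes leg 3 → 13:47 UTC.
Mumbai is UTC+5:30, so local arrival = 13:47 + 5:30 = 19:17 on Aug 23.

19:17 on August 23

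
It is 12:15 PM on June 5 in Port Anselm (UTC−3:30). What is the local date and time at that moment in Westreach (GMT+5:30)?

9:15 PM on June 5

Westreach is 9:00 ahead of Port Anselm.
Shift by the zone difference: 12:15 PM + 9:00 = 9:15 PM on Jun 5 in Westreach.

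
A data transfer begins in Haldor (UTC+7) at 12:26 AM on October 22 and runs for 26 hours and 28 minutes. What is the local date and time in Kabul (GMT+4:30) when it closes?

Convert start to UTC: 12:26 AM − 7:00 = 5:26 PM UTC on Oct 21.
Add 26 hours and 28 minutes duration → 7:54 PM UTC (Oct 22).
Kabul is UTC+4:30, so local end time = 7:54 PM + 4:30 = 12:24 AM on Oct 23.

12:24 AM on October 23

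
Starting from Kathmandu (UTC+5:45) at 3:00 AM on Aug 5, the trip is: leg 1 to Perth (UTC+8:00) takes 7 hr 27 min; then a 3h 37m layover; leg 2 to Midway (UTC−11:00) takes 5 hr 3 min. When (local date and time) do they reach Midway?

2:22 AM on August 5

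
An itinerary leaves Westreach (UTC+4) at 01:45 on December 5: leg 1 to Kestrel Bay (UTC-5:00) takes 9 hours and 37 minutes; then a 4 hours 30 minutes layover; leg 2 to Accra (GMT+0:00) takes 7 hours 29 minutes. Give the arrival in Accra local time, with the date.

Convert departure to UTC: 01:45 − 4:00 = 21:45 UTC on Dec 4.
Add 9 hours 37 minutes leg 1 → 07:22 UTC (Dec 5).
Add 4 hours 30 minutes layover in Kestrel Bay → 11:52 UTC.
Add 7 hours and 29 minutes leg 2 → 19:21 UTC.
Accra is UTC+0, so local arrival is the same: 19:21 on Dec 5.

19:21 on Dec 5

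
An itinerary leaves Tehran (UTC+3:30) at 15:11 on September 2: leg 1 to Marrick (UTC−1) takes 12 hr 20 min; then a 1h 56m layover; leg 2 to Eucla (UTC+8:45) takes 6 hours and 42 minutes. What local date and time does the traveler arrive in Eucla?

Convert departure to UTC: 15:11 − 3:30 = 11:41 UTC on Sep 2.
Add 12 hours 20 minutes leg 1 → 00:01 UTC (Sep 3).
Add 1 hour and 56 minutes layover in Marrick → 01:57 UTC.
Add 6 hours 42 minutes leg 2 → 08:39 UTC.
Eucla is UTC+8:45, so local arrival = 08:39 + 8:45 = 17:24 on Sep 3.

17:24 on September 3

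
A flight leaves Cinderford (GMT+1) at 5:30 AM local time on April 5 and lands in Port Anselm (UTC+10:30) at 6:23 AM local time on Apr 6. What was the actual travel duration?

Port Anselm is 9:30 ahead of Cinderford.
Clock-face elapsed time (ignoring zones) is 24 hours 53 minutes.
Actual elapsed = 24 hours 53 minutes − 9:30 = 15 hours 23 minutes.

15 hours 23 minutes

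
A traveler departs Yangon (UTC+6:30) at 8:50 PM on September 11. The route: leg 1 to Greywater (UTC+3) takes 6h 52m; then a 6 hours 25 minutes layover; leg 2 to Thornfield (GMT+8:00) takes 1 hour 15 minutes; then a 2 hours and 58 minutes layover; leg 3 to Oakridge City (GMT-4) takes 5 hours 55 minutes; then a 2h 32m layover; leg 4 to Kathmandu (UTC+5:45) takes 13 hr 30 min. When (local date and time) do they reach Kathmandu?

11:32 AM on Sep 13

Convert departure to UTC: 8:50 PM − 6:30 = 2:20 PM UTC on Sep 11.
Add 6 hours 52 minutes leg 1 → 9:12 PM UTC.
Add 6 hours and 25 minutes layover in Greywater → 3:37 AM UTC (Sep 12).
Add 1 hour and 15 minutes leg 2 → 4:52 AM UTC.
Add 2 hours 58 minutes layover in Thornfield → 7:50 AM UTC.
Add 5 hours and 55 minutes leg 3 → 1:45 PM UTC.
Add 2 hours and 32 minutes layover in Oakridge City → 4:17 PM UTC.
Add 13 hours and 30 minutes leg 4 → 5:47 AM UTC (Sep 13).
Kathmandu is UTC+5:45, so local arrival = 5:47 AM + 5:45 = 11:32 AM on Sep 13.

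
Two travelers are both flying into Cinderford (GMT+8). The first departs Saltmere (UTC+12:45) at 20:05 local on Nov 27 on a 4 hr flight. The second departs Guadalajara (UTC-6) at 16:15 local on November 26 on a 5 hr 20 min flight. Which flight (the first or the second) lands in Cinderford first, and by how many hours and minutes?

Flight 1 in UTC: 20:05 − 12:45 = 07:20 on Nov 27.
+4 hours → arrive 11:20 UTC on Nov 27.
Flight 2 in UTC: 16:15 + 6:00 = 22:15 on Nov 26.
+5 hours 20 minutes → arrive 03:35 UTC on Nov 27.
Flight 2 lands earlier by 7 hours 45 minutes.

the second, by 7 hours 45 minutes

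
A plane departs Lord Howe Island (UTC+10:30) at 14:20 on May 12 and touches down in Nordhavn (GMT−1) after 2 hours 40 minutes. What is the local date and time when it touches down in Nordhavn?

05:30 on May 12

Convert departure to UTC: 14:20 − 10:30 = 03:50 UTC on May 12.
Add 2 hours and 40 minutes travel time → 06:30 UTC.
Nordhavn is UTC−1:00, so local arrival = 06:30 − 1:00 = 05:30 on May 12.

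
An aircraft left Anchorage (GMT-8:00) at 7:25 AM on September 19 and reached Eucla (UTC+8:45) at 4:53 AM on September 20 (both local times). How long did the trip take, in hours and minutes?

Eucla is 16:45 ahead of Anchorage.
Clock-face elapsed time (ignoring zones) is 21 hours 28 minutes.
Actual elapsed = 21 hours 28 minutes − 16:45 = 4 hours 43 minutes.

4 hours 43 minutes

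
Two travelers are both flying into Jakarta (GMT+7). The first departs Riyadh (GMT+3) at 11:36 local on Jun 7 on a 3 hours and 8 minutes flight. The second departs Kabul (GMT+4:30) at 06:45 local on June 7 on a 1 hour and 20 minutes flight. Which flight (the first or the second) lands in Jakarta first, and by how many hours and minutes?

the second, by 8 hours 9 minutes

Flight 1 in UTC: 11:36 − 3:00 = 08:36 on Jun 7.
+3 hours and 8 minutes → arrive 11:44 UTC on Jun 7.
Flight 2 in UTC: 06:45 − 4:30 = 02:15 on Jun 7.
+1 hour and 20 minutes → arrive 03:35 UTC on Jun 7.
Flight 2 lands earlier by 8 hours 9 minutes.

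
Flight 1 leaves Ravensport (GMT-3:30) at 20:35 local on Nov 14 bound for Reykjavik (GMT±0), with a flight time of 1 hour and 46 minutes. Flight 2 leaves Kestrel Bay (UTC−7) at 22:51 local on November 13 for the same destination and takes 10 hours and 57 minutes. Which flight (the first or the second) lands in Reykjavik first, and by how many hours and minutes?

the second, by 9 hours 3 minutes

Flight 1 in UTC: 20:35 + 3:30 = 00:05 on Nov 15.
+1 hour 46 minutes → arrive 01:51 UTC on Nov 15.
Flight 2 in UTC: 22:51 + 7:00 = 05:51 on Nov 14.
+10 hours 57 minutes → arrive 16:48 UTC on Nov 14.
Flight 2 lands earlier by 9 hours 3 minutes.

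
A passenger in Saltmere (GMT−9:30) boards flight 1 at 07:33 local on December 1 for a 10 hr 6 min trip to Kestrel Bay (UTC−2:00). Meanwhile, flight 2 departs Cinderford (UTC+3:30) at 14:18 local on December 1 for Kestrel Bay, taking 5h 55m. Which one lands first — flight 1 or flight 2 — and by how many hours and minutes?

Flight 1 in UTC: 07:33 + 9:30 = 17:03 on Dec 1.
+10 hours and 6 minutes → arrive 03:09 UTC on Dec 2.
Flight 2 in UTC: 14:18 − 3:30 = 10:48 on Dec 1.
+5 hours 55 minutes → arrive 16:43 UTC on Dec 1.
Flight 2 lands earlier by 10 hours 26 minutes.

the second, by 10 hours 26 minutes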